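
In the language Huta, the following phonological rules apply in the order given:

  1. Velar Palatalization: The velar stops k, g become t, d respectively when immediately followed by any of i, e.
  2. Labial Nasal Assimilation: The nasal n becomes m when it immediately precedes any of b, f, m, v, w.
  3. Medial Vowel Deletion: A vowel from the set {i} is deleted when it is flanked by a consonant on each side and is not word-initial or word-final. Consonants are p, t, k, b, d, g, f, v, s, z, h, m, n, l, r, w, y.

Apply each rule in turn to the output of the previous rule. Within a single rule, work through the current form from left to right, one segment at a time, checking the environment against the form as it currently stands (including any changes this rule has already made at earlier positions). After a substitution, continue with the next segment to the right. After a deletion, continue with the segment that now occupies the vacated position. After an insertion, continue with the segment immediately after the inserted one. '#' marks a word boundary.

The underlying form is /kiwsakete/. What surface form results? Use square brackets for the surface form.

1 Velar Palatalization: [kiwsakete] → [tiwsatete]
2 Labial Nasal Assimilation: no change — [tiwsatete]
3 Medial Vowel Deletion: [tiwsatete] → [twsatete]

[twsatete]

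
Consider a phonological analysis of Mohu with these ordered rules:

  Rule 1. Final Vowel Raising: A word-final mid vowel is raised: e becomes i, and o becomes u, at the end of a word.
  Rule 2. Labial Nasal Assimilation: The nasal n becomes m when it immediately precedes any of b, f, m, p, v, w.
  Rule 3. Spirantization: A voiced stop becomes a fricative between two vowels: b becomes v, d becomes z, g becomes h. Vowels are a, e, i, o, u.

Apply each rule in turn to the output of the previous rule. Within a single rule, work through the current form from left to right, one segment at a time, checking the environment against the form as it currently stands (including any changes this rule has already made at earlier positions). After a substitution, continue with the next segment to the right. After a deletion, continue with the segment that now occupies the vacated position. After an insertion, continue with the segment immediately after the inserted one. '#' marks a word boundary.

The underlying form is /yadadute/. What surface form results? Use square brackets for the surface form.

[yazazuti]

Rule 1 Final Vowel Raising: [yadadute] → [yadaduti]
Rule 2 Labial Nasal Assimilation: no change — [yadaduti]
Rule 3 Spirantization: [yadaduti] → [yazazuti]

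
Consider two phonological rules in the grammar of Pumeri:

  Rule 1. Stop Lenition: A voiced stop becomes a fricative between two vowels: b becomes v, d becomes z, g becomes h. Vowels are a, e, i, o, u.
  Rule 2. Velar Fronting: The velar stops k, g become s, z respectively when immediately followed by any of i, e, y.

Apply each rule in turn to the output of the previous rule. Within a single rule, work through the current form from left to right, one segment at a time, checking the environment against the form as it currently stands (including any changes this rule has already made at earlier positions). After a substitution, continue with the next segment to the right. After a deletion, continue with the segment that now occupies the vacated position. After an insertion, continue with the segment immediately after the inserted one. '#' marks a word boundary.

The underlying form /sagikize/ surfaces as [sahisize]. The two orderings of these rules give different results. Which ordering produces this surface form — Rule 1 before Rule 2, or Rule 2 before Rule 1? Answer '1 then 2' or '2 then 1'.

Order 1 then 2:
  1 Stop Lenition: [sagikize] → [sahikize]
  2 Velar Fronting: [sahikize] → [sahisize]
  result: [sahisize]
Order 2 then 1:
  2 Velar Fronting: [sagikize] → [sazisize]
  1 Stop Lenition: no change — [sazisize]
  result: [sazisize]

1 then 2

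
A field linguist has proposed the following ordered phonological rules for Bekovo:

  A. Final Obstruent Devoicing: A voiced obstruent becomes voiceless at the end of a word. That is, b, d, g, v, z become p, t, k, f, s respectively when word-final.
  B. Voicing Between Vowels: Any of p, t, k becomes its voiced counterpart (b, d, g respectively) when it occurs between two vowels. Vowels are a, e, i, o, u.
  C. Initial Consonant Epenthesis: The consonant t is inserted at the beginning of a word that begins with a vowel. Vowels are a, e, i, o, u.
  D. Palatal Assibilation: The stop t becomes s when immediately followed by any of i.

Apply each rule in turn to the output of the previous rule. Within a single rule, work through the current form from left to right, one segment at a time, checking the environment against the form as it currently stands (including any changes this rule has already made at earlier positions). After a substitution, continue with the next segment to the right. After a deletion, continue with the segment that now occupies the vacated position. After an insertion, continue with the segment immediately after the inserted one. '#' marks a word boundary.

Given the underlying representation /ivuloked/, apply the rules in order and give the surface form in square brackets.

A Final Obstruent Devoicing: [ivuloked] → [ivuloket]
B Voicing Between Vowels: [ivuloket] → [ivuloget]
C Initial Consonant Epenthesis: [ivuloget] → [tivuloget]
D Palatal Assibilation: [tivuloget] → [sivuloget]

[sivuloget]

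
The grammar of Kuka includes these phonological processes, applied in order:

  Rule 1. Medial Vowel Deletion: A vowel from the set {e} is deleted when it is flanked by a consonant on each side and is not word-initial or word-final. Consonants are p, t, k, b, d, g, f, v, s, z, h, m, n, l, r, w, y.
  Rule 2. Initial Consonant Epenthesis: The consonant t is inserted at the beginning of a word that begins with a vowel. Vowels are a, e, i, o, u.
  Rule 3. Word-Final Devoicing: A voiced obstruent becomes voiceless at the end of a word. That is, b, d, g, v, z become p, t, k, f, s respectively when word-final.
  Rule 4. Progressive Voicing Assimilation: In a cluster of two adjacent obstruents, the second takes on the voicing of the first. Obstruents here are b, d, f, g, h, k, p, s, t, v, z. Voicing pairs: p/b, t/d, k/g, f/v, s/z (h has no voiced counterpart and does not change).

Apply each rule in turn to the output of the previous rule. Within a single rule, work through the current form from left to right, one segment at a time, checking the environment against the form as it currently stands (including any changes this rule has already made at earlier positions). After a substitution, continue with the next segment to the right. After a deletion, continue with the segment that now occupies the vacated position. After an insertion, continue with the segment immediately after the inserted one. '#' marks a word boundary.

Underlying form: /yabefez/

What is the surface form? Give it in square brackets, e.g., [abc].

Rule 1 Medial Vowel Deletion: [yabefez] → [yabfz]
Rule 2 Initial Consonant Epenthesis: no change — [yabfz]
Rule 3 Word-Final Devoicing: [yabfz] → [yabfs]
Rule 4 Progressive Voicing Assimilation: [yabfs] → [yabvz]

[yabvz]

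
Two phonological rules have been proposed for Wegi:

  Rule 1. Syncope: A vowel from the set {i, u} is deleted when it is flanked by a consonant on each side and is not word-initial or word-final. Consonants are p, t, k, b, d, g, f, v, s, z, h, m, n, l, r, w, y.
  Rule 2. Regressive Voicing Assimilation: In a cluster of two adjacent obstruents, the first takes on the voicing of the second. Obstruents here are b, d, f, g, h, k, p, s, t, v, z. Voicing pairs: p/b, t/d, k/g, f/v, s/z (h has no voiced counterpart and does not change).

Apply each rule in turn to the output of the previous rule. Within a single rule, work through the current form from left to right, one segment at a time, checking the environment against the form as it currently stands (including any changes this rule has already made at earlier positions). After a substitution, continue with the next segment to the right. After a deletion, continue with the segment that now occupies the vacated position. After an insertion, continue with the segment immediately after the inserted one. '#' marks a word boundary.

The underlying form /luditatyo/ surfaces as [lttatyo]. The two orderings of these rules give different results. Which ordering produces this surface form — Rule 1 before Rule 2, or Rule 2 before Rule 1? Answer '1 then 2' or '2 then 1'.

Order 1 then 2:
  1 Syncope: [luditatyo] → [ldtatyo]
  2 Regressive Voicing Assimilation: [ldtatyo] → [lttatyo]
  result: [lttatyo]
Order 2 then 1:
  2 Regressive Voicing Assimilation: no change — [luditatyo]
  1 Syncope: [luditatyo] → [ldtatyo]
  result: [ldtatyo]

1 then 2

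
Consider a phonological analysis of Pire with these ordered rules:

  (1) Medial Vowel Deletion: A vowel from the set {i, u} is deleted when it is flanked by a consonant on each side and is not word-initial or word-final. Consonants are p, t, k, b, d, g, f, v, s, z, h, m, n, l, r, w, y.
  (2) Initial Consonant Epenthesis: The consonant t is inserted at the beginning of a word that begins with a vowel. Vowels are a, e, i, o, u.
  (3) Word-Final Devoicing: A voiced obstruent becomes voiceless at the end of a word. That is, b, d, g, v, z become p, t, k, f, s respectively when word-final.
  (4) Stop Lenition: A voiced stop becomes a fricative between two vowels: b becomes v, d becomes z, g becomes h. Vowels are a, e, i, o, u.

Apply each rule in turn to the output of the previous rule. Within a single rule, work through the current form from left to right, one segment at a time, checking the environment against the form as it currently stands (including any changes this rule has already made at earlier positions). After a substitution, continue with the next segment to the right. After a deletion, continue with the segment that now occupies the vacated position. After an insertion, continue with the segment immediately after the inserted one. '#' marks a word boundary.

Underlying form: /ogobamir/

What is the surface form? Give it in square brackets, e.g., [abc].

(1) Medial Vowel Deletion: [ogobamir] → [ogobamr]
(2) Initial Consonant Epenthesis: [ogobamr] → [togobamr]
(3) Word-Final Devoicing: no change — [togobamr]
(4) Stop Lenition: [togobamr] → [tohovamr]

[tohovamr]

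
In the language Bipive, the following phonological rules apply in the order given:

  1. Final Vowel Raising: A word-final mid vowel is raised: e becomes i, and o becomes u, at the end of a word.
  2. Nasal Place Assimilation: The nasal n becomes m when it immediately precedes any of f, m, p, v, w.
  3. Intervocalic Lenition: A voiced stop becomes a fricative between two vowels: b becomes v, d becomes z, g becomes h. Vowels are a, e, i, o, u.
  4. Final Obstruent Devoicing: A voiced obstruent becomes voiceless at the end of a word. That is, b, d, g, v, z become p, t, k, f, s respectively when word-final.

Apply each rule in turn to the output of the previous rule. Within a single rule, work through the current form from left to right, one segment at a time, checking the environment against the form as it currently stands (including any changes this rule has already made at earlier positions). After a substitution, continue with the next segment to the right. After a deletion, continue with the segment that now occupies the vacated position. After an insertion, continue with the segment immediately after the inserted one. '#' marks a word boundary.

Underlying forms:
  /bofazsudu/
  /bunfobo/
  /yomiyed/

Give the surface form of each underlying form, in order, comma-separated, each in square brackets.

[bofazsuzu], [bumfovu], [yomiyet]

/bofazsudu/:
  1 Final Vowel Raising: no change — [bofazsudu]
  2 Nasal Place Assimilation: no change — [bofazsudu]
  3 Intervocalic Lenition: [bofazsudu] → [bofazsuzu]
  4 Final Obstruent Devoicing: no change — [bofazsuzu]
/bunfobo/:
  1 Final Vowel Raising: [bunfobo] → [bunfobu]
  2 Nasal Place Assimilation: [bunfobu] → [bumfobu]
  3 Intervocalic Lenition: [bumfobu] → [bumfovu]
  4 Final Obstruent Devoicing: no change — [bumfovu]
/yomiyed/:
  1 Final Vowel Raising: no change — [yomiyed]
  2 Nasal Place Assimilation: no change — [yomiyed]
  3 Intervocalic Lenition: no change — [yomiyed]
  4 Final Obstruent Devoicing: [yomiyed] → [yomiyet]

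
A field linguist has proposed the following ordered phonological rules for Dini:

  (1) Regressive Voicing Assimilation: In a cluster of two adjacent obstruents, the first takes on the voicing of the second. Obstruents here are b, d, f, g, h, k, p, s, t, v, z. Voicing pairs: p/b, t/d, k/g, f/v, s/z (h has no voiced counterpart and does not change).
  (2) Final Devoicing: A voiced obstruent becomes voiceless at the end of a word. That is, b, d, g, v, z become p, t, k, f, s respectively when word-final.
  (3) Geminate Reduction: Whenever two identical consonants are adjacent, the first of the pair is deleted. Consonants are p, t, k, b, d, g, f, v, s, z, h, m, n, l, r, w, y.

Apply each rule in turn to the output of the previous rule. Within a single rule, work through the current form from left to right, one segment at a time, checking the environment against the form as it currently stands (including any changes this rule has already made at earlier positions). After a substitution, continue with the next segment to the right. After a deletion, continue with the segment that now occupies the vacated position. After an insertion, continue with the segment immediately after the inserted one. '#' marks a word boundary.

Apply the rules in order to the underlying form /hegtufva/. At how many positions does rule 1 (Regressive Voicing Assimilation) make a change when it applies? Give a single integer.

(1) Regressive Voicing Assimilation: [hegtufva] → [hektuvva]
(2) Final Devoicing: no change — [hektuvva]
(3) Geminate Reduction: [hektuvva] → [hektuva]
Rule 1 changed 2 position(s).

2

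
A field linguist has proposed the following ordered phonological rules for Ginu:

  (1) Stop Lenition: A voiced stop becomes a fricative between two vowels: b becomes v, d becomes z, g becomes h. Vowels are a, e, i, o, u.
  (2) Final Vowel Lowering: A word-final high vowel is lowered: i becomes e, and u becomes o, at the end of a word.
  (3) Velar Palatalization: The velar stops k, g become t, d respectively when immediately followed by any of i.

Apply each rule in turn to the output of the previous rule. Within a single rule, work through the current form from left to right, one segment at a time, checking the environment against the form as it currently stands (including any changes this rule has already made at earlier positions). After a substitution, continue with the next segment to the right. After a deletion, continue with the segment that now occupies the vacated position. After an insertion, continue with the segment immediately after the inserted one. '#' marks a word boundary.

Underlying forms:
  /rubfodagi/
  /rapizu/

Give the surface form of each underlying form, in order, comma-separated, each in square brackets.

/rubfodagi/:
  (1) Stop Lenition: [rubfodagi] → [rubfozahi]
  (2) Final Vowel Lowering: [rubfozahi] → [rubfozahe]
  (3) Velar Palatalization: no change — [rubfozahe]
/rapizu/:
  (1) Stop Lenition: no change — [rapizu]
  (2) Final Vowel Lowering: [rapizu] → [rapizo]
  (3) Velar Palatalization: no change — [rapizo]

[rubfozahe], [rapizo]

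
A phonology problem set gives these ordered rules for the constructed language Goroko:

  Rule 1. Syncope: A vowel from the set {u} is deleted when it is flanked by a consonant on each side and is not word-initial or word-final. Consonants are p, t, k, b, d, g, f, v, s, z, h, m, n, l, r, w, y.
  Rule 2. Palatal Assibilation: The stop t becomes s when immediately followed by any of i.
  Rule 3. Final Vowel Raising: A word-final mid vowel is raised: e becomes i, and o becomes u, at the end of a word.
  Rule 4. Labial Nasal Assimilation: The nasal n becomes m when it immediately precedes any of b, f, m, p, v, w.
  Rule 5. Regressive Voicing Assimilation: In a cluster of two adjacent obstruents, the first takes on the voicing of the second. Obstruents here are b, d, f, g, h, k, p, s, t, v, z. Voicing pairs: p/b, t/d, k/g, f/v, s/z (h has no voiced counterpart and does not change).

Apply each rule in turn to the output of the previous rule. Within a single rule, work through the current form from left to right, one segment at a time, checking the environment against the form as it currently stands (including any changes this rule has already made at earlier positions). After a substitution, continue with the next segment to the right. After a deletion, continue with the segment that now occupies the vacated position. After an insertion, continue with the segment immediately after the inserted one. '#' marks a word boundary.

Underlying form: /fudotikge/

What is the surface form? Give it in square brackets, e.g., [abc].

[vdosiggi]

Rule 1 Syncope: [fudotikge] → [fdotikge]
Rule 2 Palatal Assibilation: [fdotikge] → [fdosikge]
Rule 3 Final Vowel Raising: [fdosikge] → [fdosikgi]
Rule 4 Labial Nasal Assimilation: no change — [fdosikgi]
Rule 5 Regressive Voicing Assimilation: [fdosikgi] → [vdosiggi]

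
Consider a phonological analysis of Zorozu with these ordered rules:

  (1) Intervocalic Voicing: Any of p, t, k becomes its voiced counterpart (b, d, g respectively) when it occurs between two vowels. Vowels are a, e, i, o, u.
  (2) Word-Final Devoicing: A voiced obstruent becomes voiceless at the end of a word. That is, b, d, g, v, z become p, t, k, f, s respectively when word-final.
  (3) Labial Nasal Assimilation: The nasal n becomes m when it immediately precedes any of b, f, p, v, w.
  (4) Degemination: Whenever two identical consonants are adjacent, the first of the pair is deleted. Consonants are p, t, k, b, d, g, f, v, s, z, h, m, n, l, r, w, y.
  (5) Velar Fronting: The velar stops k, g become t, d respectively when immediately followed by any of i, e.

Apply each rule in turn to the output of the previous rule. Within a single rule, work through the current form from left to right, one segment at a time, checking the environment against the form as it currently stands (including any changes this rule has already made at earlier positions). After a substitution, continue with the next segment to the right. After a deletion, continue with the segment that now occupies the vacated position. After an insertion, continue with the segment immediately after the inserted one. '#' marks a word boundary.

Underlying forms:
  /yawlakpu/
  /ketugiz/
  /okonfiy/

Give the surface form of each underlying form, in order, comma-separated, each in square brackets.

/yawlakpu/:
  (1) Intervocalic Voicing: no change — [yawlakpu]
  (2) Word-Final Devoicing: no change — [yawlakpu]
  (3) Labial Nasal Assimilation: no change — [yawlakpu]
  (4) Degemination: no change — [yawlakpu]
  (5) Velar Fronting: no change — [yawlakpu]
/ketugiz/:
  (1) Intervocalic Voicing: [ketugiz] → [kedugiz]
  (2) Word-Final Devoicing: [kedugiz] → [kedugis]
  (3) Labial Nasal Assimilation: no change — [kedugis]
  (4) Degemination: no change — [kedugis]
  (5) Velar Fronting: [kedugis] → [tedudis]
/okonfiy/:
  (1) Intervocalic Voicing: [okonfiy] → [ogonfiy]
  (2) Word-Final Devoicing: no change — [ogonfiy]
  (3) Labial Nasal Assimilation: [ogonfiy] → [ogomfiy]
  (4) Degemination: no change — [ogomfiy]
  (5) Velar Fronting: no change — [ogomfiy]

[yawlakpu], [tedudis], [ogomfiy]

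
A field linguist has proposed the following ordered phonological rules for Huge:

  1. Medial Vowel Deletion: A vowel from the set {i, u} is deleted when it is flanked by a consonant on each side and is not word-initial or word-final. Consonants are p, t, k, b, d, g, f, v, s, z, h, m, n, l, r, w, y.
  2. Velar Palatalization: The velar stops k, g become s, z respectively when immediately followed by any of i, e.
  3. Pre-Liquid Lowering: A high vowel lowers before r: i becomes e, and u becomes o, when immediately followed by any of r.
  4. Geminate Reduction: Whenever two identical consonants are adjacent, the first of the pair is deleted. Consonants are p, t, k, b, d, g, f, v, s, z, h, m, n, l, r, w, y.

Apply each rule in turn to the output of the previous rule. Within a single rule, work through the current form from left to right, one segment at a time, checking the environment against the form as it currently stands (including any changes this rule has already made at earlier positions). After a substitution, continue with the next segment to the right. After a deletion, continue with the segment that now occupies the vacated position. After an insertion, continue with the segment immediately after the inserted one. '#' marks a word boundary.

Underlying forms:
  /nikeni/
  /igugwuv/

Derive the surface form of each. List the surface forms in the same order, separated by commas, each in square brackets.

/nikeni/:
  1 Medial Vowel Deletion: [nikeni] → [nkeni]
  2 Velar Palatalization: [nkeni] → [nseni]
  3 Pre-Liquid Lowering: no change — [nseni]
  4 Geminate Reduction: no change — [nseni]
/igugwuv/:
  1 Medial Vowel Deletion: [igugwuv] → [iggwv]
  2 Velar Palatalization: no change — [iggwv]
  3 Pre-Liquid Lowering: no change — [iggwv]
  4 Geminate Reduction: [iggwv] → [igwv]

[nseni], [igwv]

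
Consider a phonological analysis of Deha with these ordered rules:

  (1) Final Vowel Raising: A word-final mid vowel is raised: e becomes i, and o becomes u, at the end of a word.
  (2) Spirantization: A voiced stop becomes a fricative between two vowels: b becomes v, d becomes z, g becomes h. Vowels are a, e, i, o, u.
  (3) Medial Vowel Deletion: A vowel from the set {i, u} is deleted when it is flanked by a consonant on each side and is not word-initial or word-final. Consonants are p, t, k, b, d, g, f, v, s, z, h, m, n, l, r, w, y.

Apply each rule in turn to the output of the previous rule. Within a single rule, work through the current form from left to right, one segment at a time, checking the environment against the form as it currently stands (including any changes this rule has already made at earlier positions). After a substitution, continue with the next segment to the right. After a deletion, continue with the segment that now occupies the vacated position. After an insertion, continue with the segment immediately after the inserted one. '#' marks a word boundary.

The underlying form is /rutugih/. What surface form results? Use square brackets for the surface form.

[rthh]

(1) Final Vowel Raising: no change — [rutugih]
(2) Spirantization: [rutugih] → [rutuhih]
(3) Medial Vowel Deletion: [rutuhih] → [rthh]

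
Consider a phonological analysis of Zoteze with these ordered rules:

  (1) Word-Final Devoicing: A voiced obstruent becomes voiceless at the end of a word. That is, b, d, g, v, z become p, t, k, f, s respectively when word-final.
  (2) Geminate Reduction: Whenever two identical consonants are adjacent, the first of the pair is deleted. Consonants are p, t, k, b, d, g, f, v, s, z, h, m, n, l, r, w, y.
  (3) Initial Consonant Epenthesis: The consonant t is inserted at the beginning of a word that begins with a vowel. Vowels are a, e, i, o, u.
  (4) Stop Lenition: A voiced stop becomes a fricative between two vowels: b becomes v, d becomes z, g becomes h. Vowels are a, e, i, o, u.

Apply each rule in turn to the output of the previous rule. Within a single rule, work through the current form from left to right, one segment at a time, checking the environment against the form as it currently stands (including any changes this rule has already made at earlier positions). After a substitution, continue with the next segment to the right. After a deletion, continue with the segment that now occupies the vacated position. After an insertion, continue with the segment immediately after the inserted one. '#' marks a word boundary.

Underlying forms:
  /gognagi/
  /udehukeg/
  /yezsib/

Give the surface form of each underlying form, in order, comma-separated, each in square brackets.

/gognagi/:
  (1) Word-Final Devoicing: no change — [gognagi]
  (2) Geminate Reduction: no change — [gognagi]
  (3) Initial Consonant Epenthesis: no change — [gognagi]
  (4) Stop Lenition: [gognagi] → [gognahi]
/udehukeg/:
  (1) Word-Final Devoicing: [udehukeg] → [udehukek]
  (2) Geminate Reduction: no change — [udehukek]
  (3) Initial Consonant Epenthesis: [udehukek] → [tudehukek]
  (4) Stop Lenition: [tudehukek] → [tuzehukek]
/yezsib/:
  (1) Word-Final Devoicing: [yezsib] → [yezsip]
  (2) Geminate Reduction: no change — [yezsip]
  (3) Initial Consonant Epenthesis: no change — [yezsip]
  (4) Stop Lenition: no change — [yezsip]

[gognahi], [tuzehukek], [yezsip]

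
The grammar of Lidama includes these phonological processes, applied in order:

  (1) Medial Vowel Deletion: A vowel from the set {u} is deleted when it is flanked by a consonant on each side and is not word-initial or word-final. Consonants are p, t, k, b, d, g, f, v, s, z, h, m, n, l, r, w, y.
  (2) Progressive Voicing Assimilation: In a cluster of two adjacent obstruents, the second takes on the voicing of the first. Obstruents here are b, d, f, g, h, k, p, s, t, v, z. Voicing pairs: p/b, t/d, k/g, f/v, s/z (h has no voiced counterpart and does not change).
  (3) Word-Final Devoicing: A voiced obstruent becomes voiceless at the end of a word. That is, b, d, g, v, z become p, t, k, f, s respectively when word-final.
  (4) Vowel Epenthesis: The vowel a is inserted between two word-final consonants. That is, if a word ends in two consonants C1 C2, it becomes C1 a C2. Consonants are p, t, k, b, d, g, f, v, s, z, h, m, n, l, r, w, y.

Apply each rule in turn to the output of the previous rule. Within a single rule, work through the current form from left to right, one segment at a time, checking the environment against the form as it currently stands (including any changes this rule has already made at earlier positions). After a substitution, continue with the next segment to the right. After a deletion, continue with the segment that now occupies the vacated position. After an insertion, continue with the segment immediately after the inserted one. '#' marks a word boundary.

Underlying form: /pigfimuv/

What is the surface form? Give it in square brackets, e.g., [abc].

[pigvimaf]

(1) Medial Vowel Deletion: [pigfimuv] → [pigfimv]
(2) Progressive Voicing Assimilation: [pigfimv] → [pigvimv]
(3) Word-Final Devoicing: [pigvimv] → [pigvimf]
(4) Vowel Epenthesis: [pigvimf] → [pigvimaf]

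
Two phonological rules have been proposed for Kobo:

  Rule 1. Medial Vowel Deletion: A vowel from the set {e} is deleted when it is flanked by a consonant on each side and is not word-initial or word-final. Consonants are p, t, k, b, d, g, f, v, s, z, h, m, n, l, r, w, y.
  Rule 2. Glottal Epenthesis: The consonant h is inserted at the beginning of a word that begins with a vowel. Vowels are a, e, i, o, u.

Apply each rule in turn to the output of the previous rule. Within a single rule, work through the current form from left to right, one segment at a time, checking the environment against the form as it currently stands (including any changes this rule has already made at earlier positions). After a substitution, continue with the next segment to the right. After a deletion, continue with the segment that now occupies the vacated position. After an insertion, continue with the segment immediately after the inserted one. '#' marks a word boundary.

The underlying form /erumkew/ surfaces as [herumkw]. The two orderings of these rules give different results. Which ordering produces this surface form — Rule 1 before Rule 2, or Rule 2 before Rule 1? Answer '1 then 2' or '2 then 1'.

Order 1 then 2:
  1 Medial Vowel Deletion: [erumkew] → [erumkw]
  2 Glottal Epenthesis: [erumkw] → [herumkw]
  result: [herumkw]
Order 2 then 1:
  2 Glottal Epenthesis: [erumkew] → [herumkew]
  1 Medial Vowel Deletion: [herumkew] → [hrumkw]
  result: [hrumkw]

1 then 2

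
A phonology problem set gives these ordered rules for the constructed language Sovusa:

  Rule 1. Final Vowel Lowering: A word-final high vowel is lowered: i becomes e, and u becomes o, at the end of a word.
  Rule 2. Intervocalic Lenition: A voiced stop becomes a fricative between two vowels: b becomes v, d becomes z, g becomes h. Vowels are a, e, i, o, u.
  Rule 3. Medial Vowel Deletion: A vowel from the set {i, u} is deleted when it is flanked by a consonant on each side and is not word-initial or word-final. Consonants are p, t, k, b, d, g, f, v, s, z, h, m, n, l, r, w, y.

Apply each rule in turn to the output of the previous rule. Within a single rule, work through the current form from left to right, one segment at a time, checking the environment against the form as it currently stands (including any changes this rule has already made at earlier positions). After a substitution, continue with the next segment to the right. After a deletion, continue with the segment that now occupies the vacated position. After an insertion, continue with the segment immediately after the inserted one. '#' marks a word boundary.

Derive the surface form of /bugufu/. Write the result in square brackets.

[bhfo]

Rule 1 Final Vowel Lowering: [bugufu] → [bugufo]
Rule 2 Intervocalic Lenition: [bugufo] → [buhufo]
Rule 3 Medial Vowel Deletion: [buhufo] → [bhfo]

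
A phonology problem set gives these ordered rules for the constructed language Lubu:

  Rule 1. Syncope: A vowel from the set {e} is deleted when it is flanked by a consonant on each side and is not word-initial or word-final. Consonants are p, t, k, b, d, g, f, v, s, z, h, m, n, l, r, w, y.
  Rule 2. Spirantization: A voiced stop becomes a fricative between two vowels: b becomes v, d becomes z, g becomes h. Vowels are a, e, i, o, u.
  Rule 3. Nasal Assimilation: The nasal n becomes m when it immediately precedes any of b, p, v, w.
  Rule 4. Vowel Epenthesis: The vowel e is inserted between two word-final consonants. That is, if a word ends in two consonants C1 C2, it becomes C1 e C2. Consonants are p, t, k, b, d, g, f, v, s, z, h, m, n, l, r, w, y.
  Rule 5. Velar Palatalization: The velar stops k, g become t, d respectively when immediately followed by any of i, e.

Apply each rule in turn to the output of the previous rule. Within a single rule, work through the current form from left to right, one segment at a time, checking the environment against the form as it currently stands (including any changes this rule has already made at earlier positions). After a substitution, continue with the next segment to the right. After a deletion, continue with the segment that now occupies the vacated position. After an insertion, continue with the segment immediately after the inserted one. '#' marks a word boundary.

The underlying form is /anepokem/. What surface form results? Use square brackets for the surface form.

Rule 1 Syncope: [anepokem] → [anpokm]
Rule 2 Spirantization: no change — [anpokm]
Rule 3 Nasal Assimilation: [anpokm] → [ampokm]
Rule 4 Vowel Epenthesis: [ampokm] → [ampokem]
Rule 5 Velar Palatalization: [ampokem] → [ampotem]

[ampotem]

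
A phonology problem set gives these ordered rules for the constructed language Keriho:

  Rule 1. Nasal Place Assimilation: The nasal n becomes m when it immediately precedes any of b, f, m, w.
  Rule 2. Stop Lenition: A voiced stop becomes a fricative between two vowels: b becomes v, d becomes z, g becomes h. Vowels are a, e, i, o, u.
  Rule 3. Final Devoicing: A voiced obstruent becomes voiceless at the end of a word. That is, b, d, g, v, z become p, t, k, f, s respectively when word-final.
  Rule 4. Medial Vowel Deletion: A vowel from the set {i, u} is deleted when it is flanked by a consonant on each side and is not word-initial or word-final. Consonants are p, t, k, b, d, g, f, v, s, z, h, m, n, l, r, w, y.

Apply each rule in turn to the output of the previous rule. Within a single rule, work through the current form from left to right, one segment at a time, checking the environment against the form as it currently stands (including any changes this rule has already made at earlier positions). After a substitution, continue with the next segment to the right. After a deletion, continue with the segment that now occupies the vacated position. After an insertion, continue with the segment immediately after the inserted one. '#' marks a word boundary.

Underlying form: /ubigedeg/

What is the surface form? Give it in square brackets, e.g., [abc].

[uvhezek]

Rule 1 Nasal Place Assimilation: no change — [ubigedeg]
Rule 2 Stop Lenition: [ubigedeg] → [uvihezeg]
Rule 3 Final Devoicing: [uvihezeg] → [uvihezek]
Rule 4 Medial Vowel Deletion: [uvihezek] → [uvhezek]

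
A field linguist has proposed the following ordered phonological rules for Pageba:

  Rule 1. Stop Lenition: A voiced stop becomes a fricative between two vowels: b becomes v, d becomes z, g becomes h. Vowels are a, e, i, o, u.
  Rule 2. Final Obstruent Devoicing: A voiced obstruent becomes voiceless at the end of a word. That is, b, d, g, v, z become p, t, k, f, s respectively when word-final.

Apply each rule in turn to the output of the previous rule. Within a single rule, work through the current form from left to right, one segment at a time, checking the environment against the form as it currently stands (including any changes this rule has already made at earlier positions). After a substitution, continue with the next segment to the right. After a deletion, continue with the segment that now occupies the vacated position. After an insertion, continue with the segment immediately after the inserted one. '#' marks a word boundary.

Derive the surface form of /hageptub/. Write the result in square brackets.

Rule 1 Stop Lenition: [hageptub] → [haheptub]
Rule 2 Final Obstruent Devoicing: [haheptub] → [haheptup]

[haheptup]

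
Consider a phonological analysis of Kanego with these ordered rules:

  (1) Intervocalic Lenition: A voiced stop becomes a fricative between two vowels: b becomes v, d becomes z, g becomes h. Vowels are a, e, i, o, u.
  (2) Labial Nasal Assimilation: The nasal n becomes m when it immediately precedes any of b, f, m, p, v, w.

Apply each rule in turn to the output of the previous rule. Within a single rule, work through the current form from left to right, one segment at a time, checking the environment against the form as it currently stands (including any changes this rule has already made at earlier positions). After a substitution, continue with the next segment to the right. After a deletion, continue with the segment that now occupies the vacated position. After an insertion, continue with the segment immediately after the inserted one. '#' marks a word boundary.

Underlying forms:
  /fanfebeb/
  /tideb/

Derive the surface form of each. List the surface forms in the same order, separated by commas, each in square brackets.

[famfeveb], [tizeb]

/fanfebeb/:
  (1) Intervocalic Lenition: [fanfebeb] → [fanfeveb]
  (2) Labial Nasal Assimilation: [fanfeveb] → [famfeveb]
/tideb/:
  (1) Intervocalic Lenition: [tideb] → [tizeb]
  (2) Labial Nasal Assimilation: no change — [tizeb]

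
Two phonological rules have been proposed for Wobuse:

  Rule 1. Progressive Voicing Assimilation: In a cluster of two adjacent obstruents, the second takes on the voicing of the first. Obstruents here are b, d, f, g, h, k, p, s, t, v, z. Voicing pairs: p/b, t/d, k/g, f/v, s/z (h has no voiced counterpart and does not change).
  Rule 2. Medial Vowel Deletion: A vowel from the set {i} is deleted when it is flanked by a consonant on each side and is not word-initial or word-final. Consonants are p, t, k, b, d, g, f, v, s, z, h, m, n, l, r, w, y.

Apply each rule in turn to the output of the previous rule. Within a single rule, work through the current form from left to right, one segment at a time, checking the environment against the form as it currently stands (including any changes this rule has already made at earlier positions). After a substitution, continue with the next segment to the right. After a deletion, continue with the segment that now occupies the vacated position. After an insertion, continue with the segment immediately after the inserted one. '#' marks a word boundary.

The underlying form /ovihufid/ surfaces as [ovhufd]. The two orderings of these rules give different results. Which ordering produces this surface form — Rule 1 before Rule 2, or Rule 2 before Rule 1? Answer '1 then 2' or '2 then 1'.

1 then 2

Order 1 then 2:
  1 Progressive Voicing Assimilation: no change — [ovihufid]
  2 Medial Vowel Deletion: [ovihufid] → [ovhufd]
  result: [ovhufd]
Order 2 then 1:
  2 Medial Vowel Deletion: [ovihufid] → [ovhufd]
  1 Progressive Voicing Assimilation: [ovhufd] → [ovhuft]
  result: [ovhuft]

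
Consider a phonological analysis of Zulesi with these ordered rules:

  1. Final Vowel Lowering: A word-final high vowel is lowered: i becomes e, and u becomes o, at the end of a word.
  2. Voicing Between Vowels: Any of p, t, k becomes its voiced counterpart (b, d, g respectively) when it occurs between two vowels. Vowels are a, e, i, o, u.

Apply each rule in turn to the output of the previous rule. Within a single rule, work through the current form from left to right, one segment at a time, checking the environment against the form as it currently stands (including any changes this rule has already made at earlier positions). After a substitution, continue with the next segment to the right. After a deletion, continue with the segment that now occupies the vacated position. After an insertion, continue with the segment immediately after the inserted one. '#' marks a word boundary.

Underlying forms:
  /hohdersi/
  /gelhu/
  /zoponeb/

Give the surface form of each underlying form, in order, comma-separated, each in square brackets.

[hohderse], [gelho], [zoboneb]

/hohdersi/:
  1 Final Vowel Lowering: [hohdersi] → [hohderse]
  2 Voicing Between Vowels: no change — [hohderse]
/gelhu/:
  1 Final Vowel Lowering: [gelhu] → [gelho]
  2 Voicing Between Vowels: no change — [gelho]
/zoponeb/:
  1 Final Vowel Lowering: no change — [zoponeb]
  2 Voicing Between Vowels: [zoponeb] → [zoboneb]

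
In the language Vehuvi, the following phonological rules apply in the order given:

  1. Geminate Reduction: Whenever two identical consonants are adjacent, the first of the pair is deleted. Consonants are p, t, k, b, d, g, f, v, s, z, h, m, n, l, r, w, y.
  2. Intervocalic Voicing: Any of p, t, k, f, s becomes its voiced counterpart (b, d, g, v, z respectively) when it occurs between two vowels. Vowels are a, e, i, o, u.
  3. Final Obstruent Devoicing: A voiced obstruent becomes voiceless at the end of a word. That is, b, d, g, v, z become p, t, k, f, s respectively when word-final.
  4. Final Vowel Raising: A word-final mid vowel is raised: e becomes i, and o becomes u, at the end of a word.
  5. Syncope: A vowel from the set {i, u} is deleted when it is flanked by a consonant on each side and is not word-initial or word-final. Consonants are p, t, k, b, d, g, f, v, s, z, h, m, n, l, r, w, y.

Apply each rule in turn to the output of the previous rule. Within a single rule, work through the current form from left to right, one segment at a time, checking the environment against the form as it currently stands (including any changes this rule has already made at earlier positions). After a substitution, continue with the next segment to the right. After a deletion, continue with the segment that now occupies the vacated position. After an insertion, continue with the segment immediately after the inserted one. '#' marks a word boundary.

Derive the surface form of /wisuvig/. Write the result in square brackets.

[wzvk]

1 Geminate Reduction: no change — [wisuvig]
2 Intervocalic Voicing: [wisuvig] → [wizuvig]
3 Final Obstruent Devoicing: [wizuvig] → [wizuvik]
4 Final Vowel Raising: no change — [wizuvik]
5 Syncope: [wizuvik] → [wzvk]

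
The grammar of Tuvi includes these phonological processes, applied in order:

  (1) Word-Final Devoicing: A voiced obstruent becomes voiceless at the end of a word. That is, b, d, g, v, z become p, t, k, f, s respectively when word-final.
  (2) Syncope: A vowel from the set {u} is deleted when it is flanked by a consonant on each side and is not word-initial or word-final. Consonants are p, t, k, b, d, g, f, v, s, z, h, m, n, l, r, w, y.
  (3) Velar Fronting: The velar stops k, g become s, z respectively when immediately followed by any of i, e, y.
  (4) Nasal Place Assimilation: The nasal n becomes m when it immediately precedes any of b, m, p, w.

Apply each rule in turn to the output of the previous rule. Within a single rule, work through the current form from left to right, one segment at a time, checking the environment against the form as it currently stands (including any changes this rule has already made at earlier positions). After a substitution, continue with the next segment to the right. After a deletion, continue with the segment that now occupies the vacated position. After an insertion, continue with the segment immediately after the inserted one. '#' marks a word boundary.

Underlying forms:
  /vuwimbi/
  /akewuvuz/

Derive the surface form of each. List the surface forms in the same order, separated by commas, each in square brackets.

/vuwimbi/:
  (1) Word-Final Devoicing: no change — [vuwimbi]
  (2) Syncope: [vuwimbi] → [vwimbi]
  (3) Velar Fronting: no change — [vwimbi]
  (4) Nasal Place Assimilation: no change — [vwimbi]
/akewuvuz/:
  (1) Word-Final Devoicing: [akewuvuz] → [akewuvus]
  (2) Syncope: [akewuvus] → [akewvs]
  (3) Velar Fronting: [akewvs] → [asewvs]
  (4) Nasal Place Assimilation: no change — [asewvs]

[vwimbi], [asewvs]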